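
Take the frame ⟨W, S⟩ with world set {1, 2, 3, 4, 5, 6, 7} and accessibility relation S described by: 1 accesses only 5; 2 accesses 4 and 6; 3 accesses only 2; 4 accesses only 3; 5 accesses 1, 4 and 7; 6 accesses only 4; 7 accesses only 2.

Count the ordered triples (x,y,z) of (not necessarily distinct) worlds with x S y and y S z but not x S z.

Enumerating: (1,5,1), (1,5,4), (1,5,7), (2,4,3), (3,2,4), (3,2,6), (4,3,2), (5,1,5), (5,4,3), (5,7,2), (6,4,3), (7,2,4), (7,2,6).

13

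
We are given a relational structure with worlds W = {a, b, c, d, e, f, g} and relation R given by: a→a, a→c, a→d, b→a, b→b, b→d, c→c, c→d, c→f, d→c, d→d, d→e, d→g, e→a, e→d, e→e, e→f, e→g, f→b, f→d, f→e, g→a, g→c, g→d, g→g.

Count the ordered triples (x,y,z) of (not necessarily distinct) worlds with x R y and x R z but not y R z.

Enumerating: (a,c,a), (a,d,a), (b,a,b), (b,d,a), (b,d,b), (c,d,f), (c,f,c), (c,f,f), (d,c,e), (d,c,g), (d,e,c), (d,g,e), … and 17 more.
Total: 29.

29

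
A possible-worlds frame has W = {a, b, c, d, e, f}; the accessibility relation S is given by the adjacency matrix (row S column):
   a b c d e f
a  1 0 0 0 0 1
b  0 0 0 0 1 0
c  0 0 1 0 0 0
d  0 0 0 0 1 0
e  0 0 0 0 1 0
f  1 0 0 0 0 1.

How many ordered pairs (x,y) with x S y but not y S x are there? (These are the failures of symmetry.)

Enumerating: (b,e), (d,e).

2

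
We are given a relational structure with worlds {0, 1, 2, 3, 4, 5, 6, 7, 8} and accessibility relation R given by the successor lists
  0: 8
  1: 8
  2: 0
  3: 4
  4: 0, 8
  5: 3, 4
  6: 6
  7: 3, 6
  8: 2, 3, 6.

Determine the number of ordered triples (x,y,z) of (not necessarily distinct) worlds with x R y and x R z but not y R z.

21

Enumerating: (0,8,8), (1,8,8), (2,0,0), (3,4,4), (4,0,0), (4,8,0), (4,8,8), (5,3,3), (5,4,3), (5,4,4), (7,3,3), (7,3,6), … and 9 more.
Total: 21.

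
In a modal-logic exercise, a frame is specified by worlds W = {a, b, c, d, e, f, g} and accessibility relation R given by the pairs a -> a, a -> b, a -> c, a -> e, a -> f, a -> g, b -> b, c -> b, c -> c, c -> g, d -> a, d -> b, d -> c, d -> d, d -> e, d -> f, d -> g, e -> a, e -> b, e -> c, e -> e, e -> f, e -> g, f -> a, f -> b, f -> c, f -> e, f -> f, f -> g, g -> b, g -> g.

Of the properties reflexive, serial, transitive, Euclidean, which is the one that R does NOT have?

Euclidean

Reflexive: yes — every world is R-related to itself.
Serial: yes — every world has a successor (e.g. a R a).
Transitive: yes — every two-step R-path is closed by a direct edge.
Euclidean: no — a R b and a R c, but not b R c.
Only Euclidean fails.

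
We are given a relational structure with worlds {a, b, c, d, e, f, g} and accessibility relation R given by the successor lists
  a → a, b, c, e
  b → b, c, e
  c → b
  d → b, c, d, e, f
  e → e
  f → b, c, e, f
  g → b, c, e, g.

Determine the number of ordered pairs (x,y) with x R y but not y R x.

14

Enumerating: (a,b), (a,c), (a,e), (b,e), (d,b), (d,c), (d,e), (d,f), (f,b), (f,c), (f,e), (g,b), (g,c), (g,e).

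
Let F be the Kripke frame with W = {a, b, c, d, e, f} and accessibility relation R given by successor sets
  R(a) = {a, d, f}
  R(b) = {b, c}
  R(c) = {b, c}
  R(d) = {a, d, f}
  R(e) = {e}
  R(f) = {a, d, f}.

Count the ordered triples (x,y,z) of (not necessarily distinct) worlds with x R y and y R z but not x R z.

R is transitive; there are no such tuples.

0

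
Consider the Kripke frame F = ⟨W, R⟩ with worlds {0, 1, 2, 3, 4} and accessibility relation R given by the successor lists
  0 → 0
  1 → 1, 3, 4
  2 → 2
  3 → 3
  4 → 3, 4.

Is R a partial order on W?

Yes

Reflexive: yes — every world is R-related to itself.
Transitive: yes — every two-step R-path is closed by a direct edge.
Antisymmetric: yes — no distinct pair is related both ways.
So R is a partial order.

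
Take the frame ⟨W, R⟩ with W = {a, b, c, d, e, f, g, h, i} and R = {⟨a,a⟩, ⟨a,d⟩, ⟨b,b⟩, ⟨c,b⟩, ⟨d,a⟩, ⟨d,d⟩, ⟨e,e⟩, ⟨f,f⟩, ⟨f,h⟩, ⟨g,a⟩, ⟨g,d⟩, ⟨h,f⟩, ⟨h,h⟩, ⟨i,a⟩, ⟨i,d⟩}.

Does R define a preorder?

Reflexive: no — c is not related to itself.
Transitive: yes — every two-step R-path is closed by a direct edge.
So R is not a preorder.

No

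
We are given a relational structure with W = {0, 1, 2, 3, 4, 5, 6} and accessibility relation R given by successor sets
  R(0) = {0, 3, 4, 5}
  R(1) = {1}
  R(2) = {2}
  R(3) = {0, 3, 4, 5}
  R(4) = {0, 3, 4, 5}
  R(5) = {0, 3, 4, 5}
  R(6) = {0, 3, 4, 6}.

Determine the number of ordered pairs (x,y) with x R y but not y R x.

3

Enumerating: (6,0), (6,3), (6,4).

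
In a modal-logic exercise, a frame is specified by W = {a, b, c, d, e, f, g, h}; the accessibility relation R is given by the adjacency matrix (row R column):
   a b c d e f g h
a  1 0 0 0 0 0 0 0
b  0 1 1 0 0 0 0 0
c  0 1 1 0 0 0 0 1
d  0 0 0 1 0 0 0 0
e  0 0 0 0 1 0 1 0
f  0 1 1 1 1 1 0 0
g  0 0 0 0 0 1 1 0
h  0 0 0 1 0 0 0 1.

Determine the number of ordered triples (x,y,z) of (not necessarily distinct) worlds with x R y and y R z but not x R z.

9

Enumerating: (b,c,h), (c,h,d), (e,g,f), (f,c,h), (f,e,g), (g,f,b), (g,f,c), (g,f,d), (g,f,e).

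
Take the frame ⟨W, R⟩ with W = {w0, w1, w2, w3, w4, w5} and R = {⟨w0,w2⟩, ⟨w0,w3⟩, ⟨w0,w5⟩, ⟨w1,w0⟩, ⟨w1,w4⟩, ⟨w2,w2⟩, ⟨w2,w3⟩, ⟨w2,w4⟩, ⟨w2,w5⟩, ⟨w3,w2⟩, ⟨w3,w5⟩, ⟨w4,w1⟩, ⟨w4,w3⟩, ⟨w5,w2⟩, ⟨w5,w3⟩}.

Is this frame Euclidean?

No

Euclidean: no — w1 R w0 and w1 R w4, but not w0 R w4.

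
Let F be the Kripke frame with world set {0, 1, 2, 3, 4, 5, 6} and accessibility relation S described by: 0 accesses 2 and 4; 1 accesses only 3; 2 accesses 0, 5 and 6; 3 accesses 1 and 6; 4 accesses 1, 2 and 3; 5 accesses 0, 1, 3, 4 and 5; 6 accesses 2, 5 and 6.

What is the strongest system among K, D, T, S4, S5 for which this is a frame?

Serial (axiom D): yes — every world has a successor (e.g. 0 S 2).
Reflexive (axiom T): no — 0 is not related to itself.
Transitive (axiom 4): no — 0 S 2 and 2 S 5, but not 0 S 5.
Euclidean (axiom 5): no — 0 S 2 and 0 S 4, but not 2 S 4.
So F validates K, D; T would additionally require S to be reflexive. The strongest is D.

D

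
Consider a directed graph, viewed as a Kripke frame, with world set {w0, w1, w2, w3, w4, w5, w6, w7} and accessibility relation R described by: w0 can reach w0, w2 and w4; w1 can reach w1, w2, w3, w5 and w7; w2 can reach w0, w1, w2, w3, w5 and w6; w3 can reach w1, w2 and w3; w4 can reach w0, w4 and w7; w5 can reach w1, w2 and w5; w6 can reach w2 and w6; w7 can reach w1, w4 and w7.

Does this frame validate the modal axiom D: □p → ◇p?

The schema D characterises exactly the serial frames.
Serial: yes — every world has a successor (e.g. w0 R w0).

Yes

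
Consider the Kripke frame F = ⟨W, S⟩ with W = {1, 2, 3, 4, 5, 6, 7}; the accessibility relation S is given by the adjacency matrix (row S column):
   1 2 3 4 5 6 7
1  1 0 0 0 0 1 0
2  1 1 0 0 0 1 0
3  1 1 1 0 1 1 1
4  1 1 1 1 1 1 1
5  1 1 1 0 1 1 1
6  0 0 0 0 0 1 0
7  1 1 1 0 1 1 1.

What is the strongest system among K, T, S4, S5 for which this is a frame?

S4

Reflexive (axiom T): yes — every world is S-related to itself.
Transitive (axiom 4): yes — every two-step S-path is closed by a direct edge.
Euclidean (axiom 5): no — 2 S 6 and 2 S 1, but not 6 S 1.
So F validates K, T, S4; S5 would additionally require S to be Euclidean. The strongest is S4.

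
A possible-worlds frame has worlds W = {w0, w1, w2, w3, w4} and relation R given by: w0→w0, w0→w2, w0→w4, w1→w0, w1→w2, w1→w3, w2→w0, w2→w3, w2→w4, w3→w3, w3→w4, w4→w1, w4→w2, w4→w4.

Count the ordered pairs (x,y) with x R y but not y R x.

7

Enumerating: (w0,w4), (w1,w0), (w1,w2), (w1,w3), (w2,w3), (w3,w4), (w4,w1).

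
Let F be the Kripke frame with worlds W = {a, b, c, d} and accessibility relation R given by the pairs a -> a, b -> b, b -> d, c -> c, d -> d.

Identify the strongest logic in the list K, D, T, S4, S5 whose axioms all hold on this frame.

S4

Serial (axiom D): yes — every world has a successor (e.g. a R a).
Reflexive (axiom T): yes — every world is R-related to itself.
Transitive (axiom 4): yes — every two-step R-path is closed by a direct edge.
Euclidean (axiom 5): no — b R d and b R b, but not d R b.
So F validates K, D, T, S4; S5 would additionally require R to be Euclidean. The strongest is S4.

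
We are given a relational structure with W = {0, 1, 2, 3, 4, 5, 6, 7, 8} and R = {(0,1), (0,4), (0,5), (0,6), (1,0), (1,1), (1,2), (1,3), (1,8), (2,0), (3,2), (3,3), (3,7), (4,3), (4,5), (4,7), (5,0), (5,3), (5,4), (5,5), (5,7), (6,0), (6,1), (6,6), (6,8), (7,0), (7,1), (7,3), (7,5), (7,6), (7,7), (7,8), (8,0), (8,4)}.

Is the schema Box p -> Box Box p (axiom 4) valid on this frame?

No

By correspondence theory, 4 is valid on a frame iff R is transitive.
Transitive: no — 0 R 1 and 1 R 2, but not 0 R 2.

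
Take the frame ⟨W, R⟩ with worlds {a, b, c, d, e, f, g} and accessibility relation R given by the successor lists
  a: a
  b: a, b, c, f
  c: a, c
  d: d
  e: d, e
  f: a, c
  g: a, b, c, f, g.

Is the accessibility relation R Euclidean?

No

Euclidean: no — b R a and b R c, but not a R c.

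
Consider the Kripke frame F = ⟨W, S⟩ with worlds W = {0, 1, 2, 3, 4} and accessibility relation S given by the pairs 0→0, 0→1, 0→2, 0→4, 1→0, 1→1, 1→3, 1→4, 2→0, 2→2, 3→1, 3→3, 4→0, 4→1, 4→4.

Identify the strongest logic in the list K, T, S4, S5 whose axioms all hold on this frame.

Reflexive (axiom T): yes — every world is S-related to itself.
Transitive (axiom 4): no — 0 S 1 and 1 S 3, but not 0 S 3.
Euclidean (axiom 5): no — 0 S 1 and 0 S 2, but not 1 S 2.
So F validates K, T; S4 would additionally require S to be transitive. The strongest is T.

T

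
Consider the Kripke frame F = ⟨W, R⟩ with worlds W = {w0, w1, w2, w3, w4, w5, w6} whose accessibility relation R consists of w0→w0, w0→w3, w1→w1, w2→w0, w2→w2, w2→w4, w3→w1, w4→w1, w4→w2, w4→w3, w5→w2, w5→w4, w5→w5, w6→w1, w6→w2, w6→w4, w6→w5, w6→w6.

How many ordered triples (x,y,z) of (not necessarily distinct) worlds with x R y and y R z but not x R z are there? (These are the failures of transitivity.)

Enumerating: (w0,w3,w1), (w2,w0,w3), (w2,w4,w1), (w2,w4,w3), (w4,w2,w0), (w4,w2,w4), (w5,w2,w0), (w5,w4,w1), (w5,w4,w3), (w6,w2,w0), (w6,w4,w3).

11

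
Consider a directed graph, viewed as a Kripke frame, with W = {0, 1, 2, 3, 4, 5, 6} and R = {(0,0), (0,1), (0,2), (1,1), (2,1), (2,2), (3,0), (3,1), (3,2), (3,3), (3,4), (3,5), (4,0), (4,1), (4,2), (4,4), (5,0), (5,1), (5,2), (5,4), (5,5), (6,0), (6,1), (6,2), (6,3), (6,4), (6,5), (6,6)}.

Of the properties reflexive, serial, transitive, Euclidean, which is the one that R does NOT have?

Euclidean

Reflexive: yes — every world is R-related to itself.
Serial: yes — every world has a successor (e.g. 0 R 0).
Transitive: yes — every two-step R-path is closed by a direct edge.
Euclidean: no — 0 R 1 and 0 R 2, but not 1 R 2.
Only Euclidean fails.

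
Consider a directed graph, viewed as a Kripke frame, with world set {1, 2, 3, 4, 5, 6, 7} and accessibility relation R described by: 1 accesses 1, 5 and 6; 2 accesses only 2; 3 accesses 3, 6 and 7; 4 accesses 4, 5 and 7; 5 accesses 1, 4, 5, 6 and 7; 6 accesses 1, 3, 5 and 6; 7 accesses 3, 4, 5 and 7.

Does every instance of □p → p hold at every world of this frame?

The schema T characterises exactly the reflexive frames.
Reflexive: yes — every world is R-related to itself.

Yes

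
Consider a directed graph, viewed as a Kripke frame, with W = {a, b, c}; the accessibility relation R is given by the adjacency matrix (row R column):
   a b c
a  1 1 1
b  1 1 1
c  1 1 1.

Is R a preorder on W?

Yes

Reflexive: yes — every world is R-related to itself.
Transitive: yes — every two-step R-path is closed by a direct edge.
So R is a preorder.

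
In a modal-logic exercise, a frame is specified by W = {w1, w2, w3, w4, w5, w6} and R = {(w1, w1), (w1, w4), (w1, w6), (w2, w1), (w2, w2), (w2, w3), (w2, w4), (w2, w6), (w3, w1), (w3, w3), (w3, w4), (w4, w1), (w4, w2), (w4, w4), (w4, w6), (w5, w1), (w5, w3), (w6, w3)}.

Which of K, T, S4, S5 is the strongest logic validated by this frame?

K

Reflexive (axiom T): no — w5 is not related to itself.
Transitive (axiom 4): no — w1 R w4 and w4 R w2, but not w1 R w2.
Euclidean (axiom 5): no — w1 R w6 and w1 R w4, but not w6 R w4.
So F validates K; T would additionally require R to be reflexive. The strongest is K.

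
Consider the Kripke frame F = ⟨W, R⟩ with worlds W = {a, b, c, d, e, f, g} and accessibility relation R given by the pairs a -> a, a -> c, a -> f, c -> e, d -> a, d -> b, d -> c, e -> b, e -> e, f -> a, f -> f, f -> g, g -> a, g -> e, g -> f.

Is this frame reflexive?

No

Reflexive: no — b is not related to itself.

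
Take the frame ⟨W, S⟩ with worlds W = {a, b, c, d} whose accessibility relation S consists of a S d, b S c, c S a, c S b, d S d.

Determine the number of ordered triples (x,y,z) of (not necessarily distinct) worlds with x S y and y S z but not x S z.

4

Enumerating: (b,c,a), (b,c,b), (c,a,d), (c,b,c).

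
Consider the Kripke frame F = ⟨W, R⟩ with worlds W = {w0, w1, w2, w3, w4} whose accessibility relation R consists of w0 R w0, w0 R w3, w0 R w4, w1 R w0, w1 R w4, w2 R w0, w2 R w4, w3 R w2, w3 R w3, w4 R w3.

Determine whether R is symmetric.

No

Symmetric: no — w0 R w3 but not w3 R w0.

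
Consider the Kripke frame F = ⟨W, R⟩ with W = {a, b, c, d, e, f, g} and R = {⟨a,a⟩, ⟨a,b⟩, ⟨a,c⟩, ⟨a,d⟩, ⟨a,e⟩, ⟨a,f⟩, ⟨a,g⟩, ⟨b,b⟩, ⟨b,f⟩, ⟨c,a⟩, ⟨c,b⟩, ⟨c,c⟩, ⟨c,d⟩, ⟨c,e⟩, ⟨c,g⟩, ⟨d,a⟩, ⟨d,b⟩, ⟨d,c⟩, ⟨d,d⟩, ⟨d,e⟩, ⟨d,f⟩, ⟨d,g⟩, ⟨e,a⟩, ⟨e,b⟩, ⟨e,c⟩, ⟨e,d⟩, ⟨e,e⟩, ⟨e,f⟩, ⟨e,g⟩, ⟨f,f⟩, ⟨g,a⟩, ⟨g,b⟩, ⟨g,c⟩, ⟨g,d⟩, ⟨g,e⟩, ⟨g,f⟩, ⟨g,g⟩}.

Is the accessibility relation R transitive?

No

Transitive: no — c R a and a R f, but not c R f.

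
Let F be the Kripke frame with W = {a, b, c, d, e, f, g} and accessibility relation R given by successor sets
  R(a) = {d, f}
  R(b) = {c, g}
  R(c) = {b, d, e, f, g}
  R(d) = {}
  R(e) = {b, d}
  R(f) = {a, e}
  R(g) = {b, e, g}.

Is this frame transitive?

No

Transitive: no — a R f and f R e, but not a R e.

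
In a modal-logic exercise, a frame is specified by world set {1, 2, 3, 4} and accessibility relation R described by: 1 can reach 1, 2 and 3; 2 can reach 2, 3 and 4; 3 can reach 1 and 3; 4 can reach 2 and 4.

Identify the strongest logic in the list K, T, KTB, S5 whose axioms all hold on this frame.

T

Reflexive (axiom T): yes — every world is R-related to itself.
Symmetric (axiom B): no — 1 R 2 but not 2 R 1.
Euclidean (axiom 5): no — 1 R 3 and 1 R 2, but not 3 R 2.
So F validates K, T; KTB would additionally require R to be symmetric. The strongest is T.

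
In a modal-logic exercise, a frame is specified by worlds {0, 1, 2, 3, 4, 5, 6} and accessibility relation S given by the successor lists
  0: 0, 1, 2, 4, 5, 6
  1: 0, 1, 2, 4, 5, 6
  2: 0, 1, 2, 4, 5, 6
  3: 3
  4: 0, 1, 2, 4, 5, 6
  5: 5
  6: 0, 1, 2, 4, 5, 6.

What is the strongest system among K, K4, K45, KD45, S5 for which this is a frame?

Transitive (axiom 4): yes — every two-step S-path is closed by a direct edge.
Euclidean (axiom 5): no — 0 S 5 and 0 S 1, but not 5 S 1.
Serial (axiom D): yes — every world has a successor (e.g. 0 S 0).
Reflexive (axiom T): yes — every world is S-related to itself.
So F validates K, K4; K45 would additionally require S to be Euclidean. The strongest is K4.

K4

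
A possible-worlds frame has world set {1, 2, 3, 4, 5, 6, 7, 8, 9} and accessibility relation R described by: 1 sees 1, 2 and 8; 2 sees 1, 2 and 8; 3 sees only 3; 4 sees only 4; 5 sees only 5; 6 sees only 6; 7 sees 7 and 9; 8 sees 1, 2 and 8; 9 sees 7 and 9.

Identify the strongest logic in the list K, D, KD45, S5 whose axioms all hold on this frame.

Serial (axiom D): yes — every world has a successor (e.g. 1 R 1).
Euclidean (axiom 5): yes — any two successors of a common world are R-related.
Transitive (axiom 4): yes — every two-step R-path is closed by a direct edge.
Reflexive (axiom T): yes — every world is R-related to itself.
So F validates K, D, KD45, S5. The strongest is S5.

S5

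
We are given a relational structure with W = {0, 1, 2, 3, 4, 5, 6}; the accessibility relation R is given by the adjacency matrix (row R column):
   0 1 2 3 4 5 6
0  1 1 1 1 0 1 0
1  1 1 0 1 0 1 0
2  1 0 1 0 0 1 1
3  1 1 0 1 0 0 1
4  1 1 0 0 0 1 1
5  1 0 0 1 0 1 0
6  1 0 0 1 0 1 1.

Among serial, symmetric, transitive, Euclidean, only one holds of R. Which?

Serial: yes — every world has a successor (e.g. 0 R 0).
Symmetric: no — 1 R 5 but not 5 R 1.
Transitive: no — 0 R 2 and 2 R 6, but not 0 R 6.
Euclidean: no — 0 R 1 and 0 R 2, but not 1 R 2.
Only serial holds.

serial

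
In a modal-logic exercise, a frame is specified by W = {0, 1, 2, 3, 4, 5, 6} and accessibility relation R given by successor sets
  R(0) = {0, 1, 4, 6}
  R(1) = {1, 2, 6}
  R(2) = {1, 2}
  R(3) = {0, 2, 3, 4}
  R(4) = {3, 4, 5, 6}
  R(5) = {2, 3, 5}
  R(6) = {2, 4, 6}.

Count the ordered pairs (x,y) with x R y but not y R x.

10

Enumerating: (0,1), (0,4), (0,6), (1,6), (3,0), (3,2), (4,5), (5,2), (5,3), (6,2).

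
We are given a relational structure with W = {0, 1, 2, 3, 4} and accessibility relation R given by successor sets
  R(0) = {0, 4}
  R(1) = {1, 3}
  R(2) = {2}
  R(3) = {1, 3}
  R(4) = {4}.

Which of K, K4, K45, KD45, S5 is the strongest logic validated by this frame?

Transitive (axiom 4): yes — every two-step R-path is closed by a direct edge.
Euclidean (axiom 5): no — 0 R 4 and 0 R 0, but not 4 R 0.
Serial (axiom D): yes — every world has a successor (e.g. 0 R 0).
Reflexive (axiom T): yes — every world is R-related to itself.
So F validates K, K4; K45 would additionally require R to be Euclidean. The strongest is K4.

K4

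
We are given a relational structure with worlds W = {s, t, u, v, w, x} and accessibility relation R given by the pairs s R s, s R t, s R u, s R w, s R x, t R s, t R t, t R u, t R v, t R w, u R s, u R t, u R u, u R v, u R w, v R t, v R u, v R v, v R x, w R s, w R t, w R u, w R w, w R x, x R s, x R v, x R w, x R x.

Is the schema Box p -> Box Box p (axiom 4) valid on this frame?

No

By correspondence theory, 4 is valid on a frame iff R is transitive.
Transitive: no — s R t and t R v, but not s R v.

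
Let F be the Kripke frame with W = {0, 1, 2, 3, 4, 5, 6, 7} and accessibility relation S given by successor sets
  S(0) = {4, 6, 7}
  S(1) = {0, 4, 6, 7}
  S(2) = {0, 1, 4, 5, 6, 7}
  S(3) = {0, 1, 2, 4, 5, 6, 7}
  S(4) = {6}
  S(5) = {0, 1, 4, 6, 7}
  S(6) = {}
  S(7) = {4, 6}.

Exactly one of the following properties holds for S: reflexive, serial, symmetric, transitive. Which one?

Reflexive: no — 0 is not related to itself.
Serial: no — 6 has no S-successor.
Symmetric: no — 0 S 4 but not 4 S 0.
Transitive: yes — every two-step S-path is closed by a direct edge.
Only transitive holds.

transitive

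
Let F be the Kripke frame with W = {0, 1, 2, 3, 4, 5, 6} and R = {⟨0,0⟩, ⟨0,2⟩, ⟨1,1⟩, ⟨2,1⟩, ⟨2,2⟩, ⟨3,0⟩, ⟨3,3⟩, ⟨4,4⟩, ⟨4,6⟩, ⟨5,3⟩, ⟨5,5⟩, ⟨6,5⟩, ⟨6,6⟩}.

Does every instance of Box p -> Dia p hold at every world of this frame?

Yes

By correspondence theory, D is valid on a frame iff R is serial.
Serial: yes — every world has a successor (e.g. 0 R 0).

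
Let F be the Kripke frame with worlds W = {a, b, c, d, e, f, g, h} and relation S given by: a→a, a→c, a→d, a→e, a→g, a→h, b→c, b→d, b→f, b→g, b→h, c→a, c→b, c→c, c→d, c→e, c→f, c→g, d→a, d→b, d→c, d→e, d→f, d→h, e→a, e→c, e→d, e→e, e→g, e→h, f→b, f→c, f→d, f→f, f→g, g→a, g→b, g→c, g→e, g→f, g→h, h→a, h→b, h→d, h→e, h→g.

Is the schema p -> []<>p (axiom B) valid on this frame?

By correspondence theory, B is valid on a frame iff S is symmetric.
Symmetric: yes — every pair in S has its reverse in S.

Yes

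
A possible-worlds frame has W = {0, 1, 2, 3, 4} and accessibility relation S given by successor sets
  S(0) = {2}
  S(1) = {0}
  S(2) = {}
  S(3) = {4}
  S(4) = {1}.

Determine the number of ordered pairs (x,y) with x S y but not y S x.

4

Enumerating: (0,2), (1,0), (3,4), (4,1).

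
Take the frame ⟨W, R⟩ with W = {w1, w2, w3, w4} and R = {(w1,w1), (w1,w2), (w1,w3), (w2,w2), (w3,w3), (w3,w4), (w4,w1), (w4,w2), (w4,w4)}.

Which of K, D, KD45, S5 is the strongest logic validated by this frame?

Serial (axiom D): yes — every world has a successor (e.g. w1 R w1).
Euclidean (axiom 5): no — w1 R w2 and w1 R w3, but not w2 R w3.
Transitive (axiom 4): no — w1 R w3 and w3 R w4, but not w1 R w4.
Reflexive (axiom T): yes — every world is R-related to itself.
So F validates K, D; KD45 would additionally require R to be Euclidean and transitive. The strongest is D.

D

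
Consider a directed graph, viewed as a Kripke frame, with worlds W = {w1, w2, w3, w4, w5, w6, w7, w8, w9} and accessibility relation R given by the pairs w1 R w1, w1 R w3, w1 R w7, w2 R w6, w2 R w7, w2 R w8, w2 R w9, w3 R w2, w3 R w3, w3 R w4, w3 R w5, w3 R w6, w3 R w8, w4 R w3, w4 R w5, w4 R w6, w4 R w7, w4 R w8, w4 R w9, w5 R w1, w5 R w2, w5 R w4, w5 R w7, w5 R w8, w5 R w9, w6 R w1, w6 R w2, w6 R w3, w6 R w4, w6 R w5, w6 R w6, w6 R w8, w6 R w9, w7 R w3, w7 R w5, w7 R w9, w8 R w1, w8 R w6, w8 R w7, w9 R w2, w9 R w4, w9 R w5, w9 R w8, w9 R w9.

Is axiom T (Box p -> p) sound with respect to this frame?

No

Axiom T corresponds to the accessibility relation being reflexive.
Reflexive: no — w2 is not related to itself.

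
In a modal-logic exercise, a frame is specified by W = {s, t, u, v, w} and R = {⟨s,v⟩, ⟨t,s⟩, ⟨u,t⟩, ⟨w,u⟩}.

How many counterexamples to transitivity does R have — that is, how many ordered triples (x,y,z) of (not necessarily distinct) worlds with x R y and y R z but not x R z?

Enumerating: (t,s,v), (u,t,s), (w,u,t).

3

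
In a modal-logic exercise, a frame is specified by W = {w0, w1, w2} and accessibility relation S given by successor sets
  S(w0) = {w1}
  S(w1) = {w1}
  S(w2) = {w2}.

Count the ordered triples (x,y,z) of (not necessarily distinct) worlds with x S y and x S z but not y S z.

0

S is Euclidean; there are no such tuples.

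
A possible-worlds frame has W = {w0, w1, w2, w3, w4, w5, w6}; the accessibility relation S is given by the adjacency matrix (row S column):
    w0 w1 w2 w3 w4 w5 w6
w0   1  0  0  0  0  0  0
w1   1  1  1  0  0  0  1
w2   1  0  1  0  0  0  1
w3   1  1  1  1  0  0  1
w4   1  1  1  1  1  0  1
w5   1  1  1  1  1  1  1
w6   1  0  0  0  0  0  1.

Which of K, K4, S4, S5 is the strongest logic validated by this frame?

Transitive (axiom 4): yes — every two-step S-path is closed by a direct edge.
Reflexive (axiom T): yes — every world is S-related to itself.
Euclidean (axiom 5): no — w1 S w0 and w1 S w2, but not w0 S w2.
So F validates K, K4, S4; S5 would additionally require S to be Euclidean. The strongest is S4.

S4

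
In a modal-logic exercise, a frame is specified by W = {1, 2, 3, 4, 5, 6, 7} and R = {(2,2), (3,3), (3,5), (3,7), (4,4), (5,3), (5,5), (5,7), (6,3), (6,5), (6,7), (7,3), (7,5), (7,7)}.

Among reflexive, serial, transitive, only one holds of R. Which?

Reflexive: no — 1 is not related to itself.
Serial: no — 1 has no R-successor.
Transitive: yes — every two-step R-path is closed by a direct edge.
Only transitive holds.

transitive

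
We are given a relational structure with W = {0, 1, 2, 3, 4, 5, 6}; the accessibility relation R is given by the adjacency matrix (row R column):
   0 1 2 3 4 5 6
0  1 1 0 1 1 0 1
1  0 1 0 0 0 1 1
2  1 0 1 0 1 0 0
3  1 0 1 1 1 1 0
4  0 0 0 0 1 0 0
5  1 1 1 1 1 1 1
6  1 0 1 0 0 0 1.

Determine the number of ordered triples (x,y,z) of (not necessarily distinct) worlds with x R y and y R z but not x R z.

21

Enumerating: (0,1,5), (0,3,2), (0,3,5), (0,6,2), (1,5,0), (1,5,2), (1,5,3), (1,5,4), (1,6,0), (1,6,2), (2,0,1), (2,0,3), … and 9 more.
Total: 21.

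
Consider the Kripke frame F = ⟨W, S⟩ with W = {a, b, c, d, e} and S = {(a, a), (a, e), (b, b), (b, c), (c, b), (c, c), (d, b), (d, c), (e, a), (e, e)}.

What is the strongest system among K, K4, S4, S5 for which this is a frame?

Transitive (axiom 4): yes — every two-step S-path is closed by a direct edge.
Reflexive (axiom T): no — d is not related to itself.
Euclidean (axiom 5): yes — any two successors of a common world are S-related.
So F validates K, K4; S4 would additionally require S to be reflexive. The strongest is K4.

K4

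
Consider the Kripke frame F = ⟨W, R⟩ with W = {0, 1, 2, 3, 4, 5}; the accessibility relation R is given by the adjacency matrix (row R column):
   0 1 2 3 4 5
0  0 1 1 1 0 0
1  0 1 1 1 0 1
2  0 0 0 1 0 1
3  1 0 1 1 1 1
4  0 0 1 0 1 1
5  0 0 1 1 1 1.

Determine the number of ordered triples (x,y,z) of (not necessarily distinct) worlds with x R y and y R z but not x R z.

17

Enumerating: (0,1,5), (0,2,5), (0,3,0), (0,3,4), (0,3,5), (1,3,0), (1,3,4), (1,5,4), (2,3,0), (2,3,2), (2,3,4), (2,5,2), (2,5,4), (3,0,1), (4,2,3), (4,5,3), (5,3,0).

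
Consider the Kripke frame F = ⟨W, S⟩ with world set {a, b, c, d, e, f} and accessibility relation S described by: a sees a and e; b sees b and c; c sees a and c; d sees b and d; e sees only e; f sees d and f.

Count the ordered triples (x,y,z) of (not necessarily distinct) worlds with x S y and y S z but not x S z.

4

Enumerating: (b,c,a), (c,a,e), (d,b,c), (f,d,b).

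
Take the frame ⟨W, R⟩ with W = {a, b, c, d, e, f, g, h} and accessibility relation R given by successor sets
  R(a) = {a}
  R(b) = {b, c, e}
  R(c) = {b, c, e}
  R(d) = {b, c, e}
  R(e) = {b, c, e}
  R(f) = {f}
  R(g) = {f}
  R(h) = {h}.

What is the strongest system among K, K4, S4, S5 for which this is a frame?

K4

Transitive (axiom 4): yes — every two-step R-path is closed by a direct edge.
Reflexive (axiom T): no — d is not related to itself.
Euclidean (axiom 5): yes — any two successors of a common world are R-related.
So F validates K, K4; S4 would additionally require R to be reflexive. The strongest is K4.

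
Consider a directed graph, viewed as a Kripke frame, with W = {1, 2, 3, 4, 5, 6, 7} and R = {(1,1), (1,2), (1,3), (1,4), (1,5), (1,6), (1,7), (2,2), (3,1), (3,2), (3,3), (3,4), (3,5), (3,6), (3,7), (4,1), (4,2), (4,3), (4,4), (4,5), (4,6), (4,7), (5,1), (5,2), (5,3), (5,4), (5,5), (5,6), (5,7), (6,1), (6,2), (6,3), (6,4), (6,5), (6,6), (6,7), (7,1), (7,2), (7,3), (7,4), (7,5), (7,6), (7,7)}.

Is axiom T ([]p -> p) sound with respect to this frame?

Yes

By correspondence theory, T is valid on a frame iff R is reflexive.
Reflexive: yes — every world is R-related to itself.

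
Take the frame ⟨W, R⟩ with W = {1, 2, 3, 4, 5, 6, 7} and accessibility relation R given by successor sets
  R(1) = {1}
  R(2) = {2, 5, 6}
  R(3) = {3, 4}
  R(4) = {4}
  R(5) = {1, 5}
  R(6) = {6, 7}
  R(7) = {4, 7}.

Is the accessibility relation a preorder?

Reflexive: yes — every world is R-related to itself.
Transitive: no — 2 R 5 and 5 R 1, but not 2 R 1.
So R is not a preorder.

No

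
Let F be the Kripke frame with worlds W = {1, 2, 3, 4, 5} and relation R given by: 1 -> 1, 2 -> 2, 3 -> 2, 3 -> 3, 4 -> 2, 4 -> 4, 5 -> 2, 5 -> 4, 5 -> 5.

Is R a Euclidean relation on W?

No

Euclidean: no — 5 R 2 and 5 R 4, but not 2 R 4.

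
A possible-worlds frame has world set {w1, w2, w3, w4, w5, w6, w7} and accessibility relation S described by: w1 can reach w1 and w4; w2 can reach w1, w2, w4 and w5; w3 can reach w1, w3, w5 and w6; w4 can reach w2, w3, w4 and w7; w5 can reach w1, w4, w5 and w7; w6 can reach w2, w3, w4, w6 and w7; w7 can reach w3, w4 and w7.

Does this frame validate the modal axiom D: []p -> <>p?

Axiom D corresponds to the accessibility relation being serial.
Serial: yes — every world has a successor (e.g. w1 S w1).

Yes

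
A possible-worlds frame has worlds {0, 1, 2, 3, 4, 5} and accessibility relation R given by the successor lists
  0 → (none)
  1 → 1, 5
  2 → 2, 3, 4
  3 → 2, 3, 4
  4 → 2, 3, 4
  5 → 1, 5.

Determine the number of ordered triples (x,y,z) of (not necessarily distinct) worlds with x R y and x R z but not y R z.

R is Euclidean; there are no such tuples.

0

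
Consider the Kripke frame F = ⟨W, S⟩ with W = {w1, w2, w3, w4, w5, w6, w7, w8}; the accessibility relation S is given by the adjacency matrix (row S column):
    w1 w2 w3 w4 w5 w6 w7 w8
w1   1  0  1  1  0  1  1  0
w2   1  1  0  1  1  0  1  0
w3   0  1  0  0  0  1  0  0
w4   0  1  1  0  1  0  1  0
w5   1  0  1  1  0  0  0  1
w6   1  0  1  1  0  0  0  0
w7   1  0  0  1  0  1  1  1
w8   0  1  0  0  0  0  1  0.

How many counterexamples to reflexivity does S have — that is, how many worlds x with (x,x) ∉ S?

Enumerating: w3, w4, w5, w6, w8.

5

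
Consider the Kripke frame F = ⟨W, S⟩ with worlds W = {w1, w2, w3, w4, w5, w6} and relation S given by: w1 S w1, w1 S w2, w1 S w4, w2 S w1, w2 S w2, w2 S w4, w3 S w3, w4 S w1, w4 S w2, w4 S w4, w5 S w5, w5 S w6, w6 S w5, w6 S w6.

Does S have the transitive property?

Transitive: yes — every two-step S-path is closed by a direct edge.

Yes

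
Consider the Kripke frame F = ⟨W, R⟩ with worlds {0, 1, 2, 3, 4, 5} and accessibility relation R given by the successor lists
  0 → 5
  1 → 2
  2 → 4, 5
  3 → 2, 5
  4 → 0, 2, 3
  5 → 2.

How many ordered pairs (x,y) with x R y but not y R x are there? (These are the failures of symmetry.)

6

Enumerating: (0,5), (1,2), (3,2), (3,5), (4,0), (4,3).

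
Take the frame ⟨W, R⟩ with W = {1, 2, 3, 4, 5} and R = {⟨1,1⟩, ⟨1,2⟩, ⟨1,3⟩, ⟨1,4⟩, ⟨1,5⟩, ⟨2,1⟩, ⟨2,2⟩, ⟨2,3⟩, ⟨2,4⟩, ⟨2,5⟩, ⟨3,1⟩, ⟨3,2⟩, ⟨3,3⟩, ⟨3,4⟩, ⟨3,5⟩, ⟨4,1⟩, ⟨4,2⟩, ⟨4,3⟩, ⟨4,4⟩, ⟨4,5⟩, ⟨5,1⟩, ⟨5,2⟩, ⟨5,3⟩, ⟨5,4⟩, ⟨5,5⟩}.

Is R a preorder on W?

Yes

Reflexive: yes — every world is R-related to itself.
Transitive: yes — every two-step R-path is closed by a direct edge.
So R is a preorder.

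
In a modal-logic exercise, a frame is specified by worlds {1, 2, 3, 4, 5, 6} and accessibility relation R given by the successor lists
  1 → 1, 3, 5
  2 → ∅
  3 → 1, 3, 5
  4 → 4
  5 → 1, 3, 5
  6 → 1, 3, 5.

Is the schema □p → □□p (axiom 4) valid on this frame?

Yes

Axiom 4 corresponds to the accessibility relation being transitive.
Transitive: yes — every two-step R-path is closed by a direct edge.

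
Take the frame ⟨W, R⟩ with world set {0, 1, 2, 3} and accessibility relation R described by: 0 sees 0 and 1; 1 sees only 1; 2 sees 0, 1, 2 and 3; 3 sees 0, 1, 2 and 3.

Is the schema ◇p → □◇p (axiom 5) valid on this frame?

Axiom 5 corresponds to the accessibility relation being Euclidean.
Euclidean: no — 2 R 0 and 2 R 3, but not 0 R 3.

No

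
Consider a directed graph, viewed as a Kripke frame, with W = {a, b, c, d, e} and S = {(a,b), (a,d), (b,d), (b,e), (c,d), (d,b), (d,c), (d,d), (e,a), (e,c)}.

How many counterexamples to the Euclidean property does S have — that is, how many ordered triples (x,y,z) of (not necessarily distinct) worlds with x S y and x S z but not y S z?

12

Enumerating: (a,b,b), (b,d,e), (b,e,d), (b,e,e), (d,b,b), (d,b,c), (d,c,b), (d,c,c), (e,a,a), (e,a,c), (e,c,a), (e,c,c).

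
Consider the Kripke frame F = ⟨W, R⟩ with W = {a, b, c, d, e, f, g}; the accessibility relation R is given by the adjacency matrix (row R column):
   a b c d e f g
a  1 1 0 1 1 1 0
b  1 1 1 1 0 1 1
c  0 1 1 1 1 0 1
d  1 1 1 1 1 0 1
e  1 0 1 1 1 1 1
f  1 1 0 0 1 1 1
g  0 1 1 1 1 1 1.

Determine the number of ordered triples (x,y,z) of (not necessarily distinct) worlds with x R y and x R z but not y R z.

Enumerating: (a,b,e), (a,d,f), (a,e,b), (a,f,d), (b,a,c), (b,a,g), (b,c,a), (b,c,f), (b,d,f), (b,f,c), (b,f,d), (b,g,a), … and 26 more.
Total: 38.

38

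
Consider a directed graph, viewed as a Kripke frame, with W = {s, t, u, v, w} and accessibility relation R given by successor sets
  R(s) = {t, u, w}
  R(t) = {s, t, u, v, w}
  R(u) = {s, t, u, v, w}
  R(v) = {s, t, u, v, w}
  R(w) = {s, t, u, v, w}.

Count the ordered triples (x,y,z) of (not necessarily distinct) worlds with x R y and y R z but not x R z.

6

Enumerating: (s,t,s), (s,t,v), (s,u,s), (s,u,v), (s,w,s), (s,w,v).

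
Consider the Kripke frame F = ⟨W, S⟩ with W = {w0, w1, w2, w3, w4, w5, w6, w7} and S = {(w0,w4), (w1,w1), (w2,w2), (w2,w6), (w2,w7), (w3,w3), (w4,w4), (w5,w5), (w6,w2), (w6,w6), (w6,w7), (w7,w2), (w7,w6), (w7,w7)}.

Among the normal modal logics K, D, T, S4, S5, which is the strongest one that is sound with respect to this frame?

D

Serial (axiom D): yes — every world has a successor (e.g. w0 S w4).
Reflexive (axiom T): no — w0 is not related to itself.
Transitive (axiom 4): yes — every two-step S-path is closed by a direct edge.
Euclidean (axiom 5): yes — any two successors of a common world are S-related.
So F validates K, D; T would additionally require S to be reflexive. The strongest is D.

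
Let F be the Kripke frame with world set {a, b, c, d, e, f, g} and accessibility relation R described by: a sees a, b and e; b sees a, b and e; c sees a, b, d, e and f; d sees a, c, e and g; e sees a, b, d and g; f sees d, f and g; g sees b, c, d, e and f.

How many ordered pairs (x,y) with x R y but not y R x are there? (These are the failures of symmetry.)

8

Enumerating: (c,a), (c,b), (c,e), (c,f), (d,a), (f,d), (g,b), (g,c).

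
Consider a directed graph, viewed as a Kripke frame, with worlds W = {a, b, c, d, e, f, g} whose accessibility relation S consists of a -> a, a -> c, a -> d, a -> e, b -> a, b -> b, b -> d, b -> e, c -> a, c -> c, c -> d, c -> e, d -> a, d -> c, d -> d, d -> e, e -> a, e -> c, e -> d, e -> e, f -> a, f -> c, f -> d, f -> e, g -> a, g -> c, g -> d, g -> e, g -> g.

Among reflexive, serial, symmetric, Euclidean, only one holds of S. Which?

Reflexive: no — f is not related to itself.
Serial: yes — every world has a successor (e.g. a S a).
Symmetric: no — b S a but not a S b.
Euclidean: no — b S a and b S b, but not a S b.
Only serial holds.

serial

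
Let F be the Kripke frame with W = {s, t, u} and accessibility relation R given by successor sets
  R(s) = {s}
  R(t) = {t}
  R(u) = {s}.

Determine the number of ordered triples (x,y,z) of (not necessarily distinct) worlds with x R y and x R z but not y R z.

R is Euclidean; there are no such tuples.

0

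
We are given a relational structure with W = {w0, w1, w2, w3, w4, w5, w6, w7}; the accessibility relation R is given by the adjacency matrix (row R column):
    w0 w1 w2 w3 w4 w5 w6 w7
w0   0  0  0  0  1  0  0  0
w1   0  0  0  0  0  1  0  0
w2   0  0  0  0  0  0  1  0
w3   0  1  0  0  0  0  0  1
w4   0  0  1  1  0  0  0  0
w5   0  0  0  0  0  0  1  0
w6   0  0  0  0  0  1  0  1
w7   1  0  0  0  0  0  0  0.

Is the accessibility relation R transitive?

No

Transitive: no — w0 R w4 and w4 R w2, but not w0 R w2.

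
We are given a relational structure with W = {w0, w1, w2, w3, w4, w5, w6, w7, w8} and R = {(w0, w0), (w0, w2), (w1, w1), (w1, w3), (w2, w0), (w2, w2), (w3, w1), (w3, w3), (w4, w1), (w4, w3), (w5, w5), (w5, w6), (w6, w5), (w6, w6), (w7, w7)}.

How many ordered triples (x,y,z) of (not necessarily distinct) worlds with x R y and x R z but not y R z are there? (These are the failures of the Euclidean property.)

0

R is Euclidean; there are no such tuples.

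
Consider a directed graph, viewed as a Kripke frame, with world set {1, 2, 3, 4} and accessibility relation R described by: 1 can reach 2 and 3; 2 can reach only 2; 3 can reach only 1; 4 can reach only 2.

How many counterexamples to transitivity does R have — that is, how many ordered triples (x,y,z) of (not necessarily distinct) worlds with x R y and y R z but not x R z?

Enumerating: (1,3,1), (3,1,2), (3,1,3).

3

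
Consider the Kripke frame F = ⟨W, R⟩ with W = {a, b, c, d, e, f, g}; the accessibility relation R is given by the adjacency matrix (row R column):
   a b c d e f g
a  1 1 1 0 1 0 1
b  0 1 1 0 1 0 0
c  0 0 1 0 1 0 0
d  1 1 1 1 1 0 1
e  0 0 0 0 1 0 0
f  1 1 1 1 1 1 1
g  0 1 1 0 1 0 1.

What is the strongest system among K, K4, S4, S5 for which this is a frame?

Transitive (axiom 4): yes — every two-step R-path is closed by a direct edge.
Reflexive (axiom T): yes — every world is R-related to itself.
Euclidean (axiom 5): no — a R b and a R g, but not b R g.
So F validates K, K4, S4; S5 would additionally require R to be Euclidean. The strongest is S4.

S4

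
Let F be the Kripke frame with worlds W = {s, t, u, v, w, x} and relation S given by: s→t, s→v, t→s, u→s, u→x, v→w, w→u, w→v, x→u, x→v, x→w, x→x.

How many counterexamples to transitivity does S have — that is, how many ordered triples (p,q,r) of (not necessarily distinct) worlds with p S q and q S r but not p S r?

15

Enumerating: (s,t,s), (s,v,w), (t,s,t), (t,s,v), (u,s,t), (u,s,v), (u,x,u), (u,x,v), (u,x,w), (v,w,u), (v,w,v), (w,u,s), (w,u,x), (w,v,w), (x,u,s).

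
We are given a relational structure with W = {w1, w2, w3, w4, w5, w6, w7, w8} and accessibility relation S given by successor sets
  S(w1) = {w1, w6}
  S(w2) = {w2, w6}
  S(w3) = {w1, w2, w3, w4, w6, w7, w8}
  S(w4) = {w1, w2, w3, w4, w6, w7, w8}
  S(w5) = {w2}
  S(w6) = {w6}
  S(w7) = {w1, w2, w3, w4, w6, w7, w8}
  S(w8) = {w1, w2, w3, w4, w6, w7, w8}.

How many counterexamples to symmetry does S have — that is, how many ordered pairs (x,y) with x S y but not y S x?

Enumerating: (w1,w6), (w2,w6), (w3,w1), (w3,w2), (w3,w6), (w4,w1), (w4,w2), (w4,w6), (w5,w2), (w7,w1), (w7,w2), (w7,w6), (w8,w1), (w8,w2), (w8,w6).

15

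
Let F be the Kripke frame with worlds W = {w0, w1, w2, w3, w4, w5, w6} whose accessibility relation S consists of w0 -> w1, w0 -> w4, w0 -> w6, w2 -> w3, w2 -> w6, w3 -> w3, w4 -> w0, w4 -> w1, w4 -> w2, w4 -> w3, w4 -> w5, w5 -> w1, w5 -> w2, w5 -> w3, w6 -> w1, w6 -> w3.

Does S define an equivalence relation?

No

Reflexive: no — w0 is not related to itself.
Symmetric: no — w0 S w1 but not w1 S w0.
Transitive: no — w0 S w4 and w4 S w2, but not w0 S w2.
So S is not an equivalence relation.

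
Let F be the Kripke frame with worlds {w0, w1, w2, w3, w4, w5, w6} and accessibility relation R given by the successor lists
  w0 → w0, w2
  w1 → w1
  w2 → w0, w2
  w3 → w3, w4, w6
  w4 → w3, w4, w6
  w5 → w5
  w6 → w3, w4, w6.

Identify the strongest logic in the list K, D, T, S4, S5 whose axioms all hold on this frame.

Serial (axiom D): yes — every world has a successor (e.g. w0 R w0).
Reflexive (axiom T): yes — every world is R-related to itself.
Transitive (axiom 4): yes — every two-step R-path is closed by a direct edge.
Euclidean (axiom 5): yes — any two successors of a common world are R-related.
So F validates K, D, T, S4, S5. The strongest is S5.

S5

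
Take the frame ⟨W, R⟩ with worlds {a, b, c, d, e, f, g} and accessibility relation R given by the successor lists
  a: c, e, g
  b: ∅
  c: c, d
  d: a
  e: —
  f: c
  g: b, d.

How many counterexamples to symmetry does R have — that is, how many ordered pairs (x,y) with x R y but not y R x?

8

Enumerating: (a,c), (a,e), (a,g), (c,d), (d,a), (f,c), (g,b), (g,d).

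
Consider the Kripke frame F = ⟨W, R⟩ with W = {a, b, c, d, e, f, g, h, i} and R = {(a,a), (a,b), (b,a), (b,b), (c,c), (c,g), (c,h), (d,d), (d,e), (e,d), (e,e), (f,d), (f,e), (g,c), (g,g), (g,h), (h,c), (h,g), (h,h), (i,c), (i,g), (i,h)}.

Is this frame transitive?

Transitive: yes — every two-step R-path is closed by a direct edge.

Yes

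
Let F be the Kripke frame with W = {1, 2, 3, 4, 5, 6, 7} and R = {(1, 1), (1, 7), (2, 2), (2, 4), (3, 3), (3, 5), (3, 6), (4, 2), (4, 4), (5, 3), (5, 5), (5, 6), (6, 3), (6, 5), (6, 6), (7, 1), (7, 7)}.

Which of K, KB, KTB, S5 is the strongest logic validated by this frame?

Symmetric (axiom B): yes — every pair in R has its reverse in R.
Reflexive (axiom T): yes — every world is R-related to itself.
Euclidean (axiom 5): yes — any two successors of a common world are R-related.
So F validates K, KB, KTB, S5. The strongest is S5.

S5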